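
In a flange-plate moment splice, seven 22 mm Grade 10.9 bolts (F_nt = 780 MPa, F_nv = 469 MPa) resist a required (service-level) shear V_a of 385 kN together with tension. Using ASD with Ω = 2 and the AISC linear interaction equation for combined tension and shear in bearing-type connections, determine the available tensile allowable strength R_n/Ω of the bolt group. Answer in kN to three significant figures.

A_b = π·22²/4 = 380.1 mm²; f_rv = 385 × 1000 / (7 × 380.1) = 144.7 MPa.
F'_nt = 1.3 F_nt − (Ω F_nt / F_nv) f_rv = 1.3·780 − (2·780/469)·144.7 = 532.7 MPa, capped at F_nt → F'_nt = 532.7 MPa.
R_n = F'_nt · A_b · n = 532.7 × 380.1 × 7 / 1000 = 1418 kN.
Allowable strength R_n/Ω = 1418 / 2 = 709 kN.

709 kN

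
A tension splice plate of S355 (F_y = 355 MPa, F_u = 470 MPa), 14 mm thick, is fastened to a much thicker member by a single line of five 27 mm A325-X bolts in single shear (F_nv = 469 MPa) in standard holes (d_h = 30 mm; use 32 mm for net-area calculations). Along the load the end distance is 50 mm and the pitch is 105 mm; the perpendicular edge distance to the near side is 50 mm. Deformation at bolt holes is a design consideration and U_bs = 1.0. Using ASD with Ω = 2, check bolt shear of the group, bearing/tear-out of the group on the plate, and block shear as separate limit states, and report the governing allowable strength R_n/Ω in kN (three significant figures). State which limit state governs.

671 kN (bolt shear governs)

Bolt shear: A_b = π·27²/4 = 572.6 mm²; R_n = 469 × 572.6 × 5 × 1 / 1000 = 1343 kN → 1343 / 2 = 671 kN.
Bearing: edge l_c = 35, r_n = 276.4 kN; interior l_c = 75, r_n = 426.4 kN; R_n = 276.4 + 4·426.4 = 1982 kN → 991 kN.
Block shear: A_gv = 6580, A_nv = 4564, A_nt = 476 mm²; R_n = min(0.6F_uA_nv, 0.6F_yA_gv) + U_bs·F_u·A_nt = 1511 kN → 755 kN.
Bolt shear governs: 671 kN.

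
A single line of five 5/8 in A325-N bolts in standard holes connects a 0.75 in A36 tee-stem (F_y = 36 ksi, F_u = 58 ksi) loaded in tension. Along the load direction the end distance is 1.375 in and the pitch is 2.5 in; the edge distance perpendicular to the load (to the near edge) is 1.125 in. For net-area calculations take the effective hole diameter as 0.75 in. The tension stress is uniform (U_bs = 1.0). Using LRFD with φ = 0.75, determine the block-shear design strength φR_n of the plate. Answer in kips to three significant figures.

Shear plane L_v = 1.375 + 4·2.5 = 11.38 in; A_gv = 11.38 × 0.75 = 8.531 in².
A_nv = (11.38 − 4.5·0.75) × 0.75 = 6 in².
A_nt = (1.125 − 0.5·0.75) × 0.75 = 0.5625 in².
0.6 F_u A_nv = 208.8 kips; 0.6 F_y A_gv = 184.3 kips → shear yielding governs the shear term.
R_n = 184.3 + 1.0 × 58 × 0.5625 = 216.9 kips.
Design strength φR_n = 0.75 × 216.9 = 163 kips.

163 kips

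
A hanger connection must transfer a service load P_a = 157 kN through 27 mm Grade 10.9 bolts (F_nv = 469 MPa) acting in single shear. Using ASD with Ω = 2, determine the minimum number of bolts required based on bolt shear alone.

A_b = π·27²/4 = 572.6 mm².
Per-bolt allowable strength R_n/Ω = 469 × 572.6 × 1 / 1000 / 2 = 134.3 kN.
n ≥ 157 / 134.3 = 1.169 → use 2 bolts.

2 bolts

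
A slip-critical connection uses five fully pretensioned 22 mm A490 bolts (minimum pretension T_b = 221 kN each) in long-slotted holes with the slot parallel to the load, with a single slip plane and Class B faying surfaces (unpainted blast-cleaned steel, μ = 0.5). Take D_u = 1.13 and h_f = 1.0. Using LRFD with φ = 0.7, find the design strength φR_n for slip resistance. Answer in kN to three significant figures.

R_n = μ · D_u · h_f · T_b · n_s · n_b = 0.5 × 1.13 × 1.0 × 221 × 1 × 5 = 624.3 kN.
Design strength φR_n = 0.7 × 624.3 = 437 kN.

437 kN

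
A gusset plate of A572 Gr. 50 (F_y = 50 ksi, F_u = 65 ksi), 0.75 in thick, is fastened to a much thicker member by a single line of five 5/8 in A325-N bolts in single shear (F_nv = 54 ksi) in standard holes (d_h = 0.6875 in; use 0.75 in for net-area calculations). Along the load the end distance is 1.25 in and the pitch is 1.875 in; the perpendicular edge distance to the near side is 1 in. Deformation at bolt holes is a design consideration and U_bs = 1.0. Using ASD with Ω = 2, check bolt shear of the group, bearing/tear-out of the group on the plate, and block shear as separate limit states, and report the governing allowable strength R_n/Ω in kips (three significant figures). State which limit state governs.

Bolt shear: A_b = π·0.625²/4 = 0.3068 in²; R_n = 54 × 0.3068 × 5 × 1 = 82.83 kips → 82.83 / 2 = 41.4 kips.
Bearing: edge l_c = 0.9062, r_n = 53.02 kips; interior l_c = 1.188, r_n = 69.47 kips; R_n = 53.02 + 4·69.47 = 330.9 kips → 165 kips.
Block shear: A_gv = 6.562, A_nv = 4.031, A_nt = 0.4688 in²; R_n = min(0.6F_uA_nv, 0.6F_yA_gv) + U_bs·F_u·A_nt = 187.7 kips → 93.8 kips.
Bolt shear governs: 41.4 kips.

41.4 kips (bolt shear governs)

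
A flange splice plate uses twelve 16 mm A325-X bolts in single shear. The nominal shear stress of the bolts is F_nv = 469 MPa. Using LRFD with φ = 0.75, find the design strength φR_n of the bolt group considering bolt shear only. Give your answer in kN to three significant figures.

849 kN

A_b = π × 16² / 4 = 201.1 mm².
R_n = F_nv · A_b · n · n_s = 469 × 201.1 × 12 × 1 / 1000 = 1132 kN.
Design strength φR_n = 0.75 × 1132 = 849 kN.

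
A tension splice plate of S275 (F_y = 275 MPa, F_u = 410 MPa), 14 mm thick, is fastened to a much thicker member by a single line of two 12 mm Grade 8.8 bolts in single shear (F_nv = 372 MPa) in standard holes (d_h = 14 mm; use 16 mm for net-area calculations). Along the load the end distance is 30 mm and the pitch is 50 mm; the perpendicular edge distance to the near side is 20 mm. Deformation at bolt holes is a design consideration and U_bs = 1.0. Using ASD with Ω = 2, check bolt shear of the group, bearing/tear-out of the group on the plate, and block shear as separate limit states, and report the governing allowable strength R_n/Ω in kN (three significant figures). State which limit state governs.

42.1 kN (bolt shear governs)

Bolt shear: A_b = π·12²/4 = 113.1 mm²; R_n = 372 × 113.1 × 2 × 1 / 1000 = 84.14 kN → 84.14 / 2 = 42.1 kN.
Bearing: edge l_c = 23, r_n = 158.4 kN; interior l_c = 36, r_n = 165.3 kN; R_n = 158.4 + 1·165.3 = 323.7 kN → 162 kN.
Block shear: A_gv = 1120, A_nv = 784, A_nt = 168 mm²; R_n = min(0.6F_uA_nv, 0.6F_yA_gv) + U_bs·F_u·A_nt = 253.7 kN → 127 kN.
Bolt shear governs: 42.1 kN.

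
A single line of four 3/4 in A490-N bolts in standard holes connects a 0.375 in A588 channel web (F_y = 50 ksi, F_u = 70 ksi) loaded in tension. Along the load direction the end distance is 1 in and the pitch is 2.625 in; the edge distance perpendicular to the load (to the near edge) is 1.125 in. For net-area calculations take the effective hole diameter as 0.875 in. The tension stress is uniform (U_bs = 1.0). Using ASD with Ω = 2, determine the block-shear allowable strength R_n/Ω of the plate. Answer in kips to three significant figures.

Shear plane L_v = 1 + 3·2.625 = 8.875 in; A_gv = 8.875 × 0.375 = 3.328 in².
A_nv = (8.875 − 3.5·0.875) × 0.375 = 2.18 in².
A_nt = (1.125 − 0.5·0.875) × 0.375 = 0.2578 in².
0.6 F_u A_nv = 91.55 kips; 0.6 F_y A_gv = 99.84 kips → shear rupture governs the shear term.
R_n = 91.55 + 1.0 × 70 × 0.2578 = 109.6 kips.
Allowable strength R_n/Ω = 109.6 / 2 = 54.8 kips.

54.8 kips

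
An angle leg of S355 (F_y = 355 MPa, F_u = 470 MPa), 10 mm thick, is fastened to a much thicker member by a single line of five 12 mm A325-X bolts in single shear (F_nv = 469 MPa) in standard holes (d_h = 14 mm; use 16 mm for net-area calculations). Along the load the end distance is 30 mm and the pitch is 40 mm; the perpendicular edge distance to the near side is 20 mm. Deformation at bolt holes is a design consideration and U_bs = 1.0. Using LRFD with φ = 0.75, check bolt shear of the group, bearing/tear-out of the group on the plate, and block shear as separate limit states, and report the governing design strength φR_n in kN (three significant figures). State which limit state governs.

Bolt shear: A_b = π·12²/4 = 113.1 mm²; R_n = 469 × 113.1 × 5 × 1 / 1000 = 265.2 kN → 0.75 × 265.2 = 199 kN.
Bearing: edge l_c = 23, r_n = 129.7 kN; interior l_c = 26, r_n = 135.4 kN; R_n = 129.7 + 4·135.4 = 671.2 kN → 503 kN.
Block shear: A_gv = 1900, A_nv = 1180, A_nt = 120 mm²; R_n = min(0.6F_uA_nv, 0.6F_yA_gv) + U_bs·F_u·A_nt = 389.2 kN → 292 kN.
Bolt shear governs: 199 kN.

199 kN (bolt shear governs)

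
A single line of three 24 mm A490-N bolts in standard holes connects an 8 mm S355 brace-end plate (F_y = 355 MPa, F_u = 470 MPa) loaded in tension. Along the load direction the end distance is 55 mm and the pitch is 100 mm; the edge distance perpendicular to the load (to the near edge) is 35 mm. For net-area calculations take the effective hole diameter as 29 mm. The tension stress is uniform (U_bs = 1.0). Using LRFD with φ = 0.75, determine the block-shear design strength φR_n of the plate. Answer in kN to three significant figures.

Shear plane L_v = 55 + 2·100 = 255 mm; A_gv = 255 × 8 = 2040 mm².
A_nv = (255 − 2.5·29) × 8 = 1460 mm².
A_nt = (35 − 0.5·29) × 8 = 164 mm².
0.6 F_u A_nv = 411.7 kN; 0.6 F_y A_gv = 434.5 kN → shear rupture governs the shear term.
R_n = 411.7 + 1.0 × 470 × 164 / 1000 = 488.8 kN.
Design strength φR_n = 0.75 × 488.8 = 367 kN.

367 kN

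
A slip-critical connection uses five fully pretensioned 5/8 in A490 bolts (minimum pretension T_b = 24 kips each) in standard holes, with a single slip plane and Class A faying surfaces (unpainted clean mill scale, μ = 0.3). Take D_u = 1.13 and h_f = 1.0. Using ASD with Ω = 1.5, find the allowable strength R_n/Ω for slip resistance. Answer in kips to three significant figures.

R_n = μ · D_u · h_f · T_b · n_s · n_b = 0.3 × 1.13 × 1.0 × 24 × 1 × 5 = 40.68 kips.
Allowable strength R_n/Ω = 40.68 / 1.5 = 27.1 kips.

27.1 kips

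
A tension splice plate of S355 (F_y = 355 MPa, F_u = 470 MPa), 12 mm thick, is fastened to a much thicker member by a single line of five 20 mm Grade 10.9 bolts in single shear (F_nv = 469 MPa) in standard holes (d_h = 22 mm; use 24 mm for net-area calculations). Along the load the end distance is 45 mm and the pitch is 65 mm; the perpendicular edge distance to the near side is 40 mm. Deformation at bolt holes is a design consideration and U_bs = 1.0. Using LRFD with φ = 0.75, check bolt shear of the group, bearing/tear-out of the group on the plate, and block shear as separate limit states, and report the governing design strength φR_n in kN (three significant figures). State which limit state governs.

Bolt shear: A_b = π·20²/4 = 314.2 mm²; R_n = 469 × 314.2 × 5 × 1 / 1000 = 736.7 kN → 0.75 × 736.7 = 553 kN.
Bearing: edge l_c = 34, r_n = 230.1 kN; interior l_c = 43, r_n = 270.7 kN; R_n = 230.1 + 4·270.7 = 1313 kN → 985 kN.
Block shear: A_gv = 3660, A_nv = 2364, A_nt = 336 mm²; R_n = min(0.6F_uA_nv, 0.6F_yA_gv) + U_bs·F_u·A_nt = 824.6 kN → 618 kN.
Bolt shear governs: 553 kN.

553 kN (bolt shear governs)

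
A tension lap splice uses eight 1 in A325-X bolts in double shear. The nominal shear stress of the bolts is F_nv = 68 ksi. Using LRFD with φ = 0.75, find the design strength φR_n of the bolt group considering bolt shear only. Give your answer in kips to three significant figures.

641 kips

A_b = π × 1² / 4 = 0.7854 in².
R_n = F_nv · A_b · n · n_s = 68 × 0.7854 × 8 × 2 = 854.5 kips.
Design strength φR_n = 0.75 × 854.5 = 641 kips.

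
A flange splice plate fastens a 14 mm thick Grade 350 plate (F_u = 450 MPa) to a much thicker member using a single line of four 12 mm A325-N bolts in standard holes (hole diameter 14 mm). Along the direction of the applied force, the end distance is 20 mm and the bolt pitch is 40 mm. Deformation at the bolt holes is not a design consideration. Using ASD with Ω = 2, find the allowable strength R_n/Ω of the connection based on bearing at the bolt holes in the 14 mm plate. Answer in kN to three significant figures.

Per bolt r_n = 1.5 l_c t F_u ≤ 3.0 d t F_u; upper limit = 3.0 × 12 × 14 × 450 / 1000 = 226.8 kN.
Edge bolt: l_c = 20 − 14/2 = 13 mm → 1.5 × 13 × 14 × 450 / 1000 = 122.9 → r_n = 122.9 kN.
Interior bolts: l_c = 40 − 14 = 26 mm → 1.5 × 26 × 14 × 450 / 1000 = 245.7 → r_n = 226.8 kN.
R_n = 1 × 122.9 + 3 × 226.8 = 803.3 kN.
Allowable strength R_n/Ω = 803.3 / 2 = 402 kN.

402 kN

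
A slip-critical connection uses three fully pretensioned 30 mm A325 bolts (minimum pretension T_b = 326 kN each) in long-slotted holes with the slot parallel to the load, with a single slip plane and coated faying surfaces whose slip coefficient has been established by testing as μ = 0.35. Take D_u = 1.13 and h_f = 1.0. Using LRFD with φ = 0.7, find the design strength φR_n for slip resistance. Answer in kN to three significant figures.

271 kN

R_n = μ · D_u · h_f · T_b · n_s · n_b = 0.35 × 1.13 × 1.0 × 326 × 1 × 3 = 386.8 kN.
Design strength φR_n = 0.7 × 386.8 = 271 kN.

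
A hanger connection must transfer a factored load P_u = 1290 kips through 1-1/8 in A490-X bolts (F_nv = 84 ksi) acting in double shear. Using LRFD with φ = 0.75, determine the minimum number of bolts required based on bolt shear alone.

11 bolts

A_b = π·1.125²/4 = 0.994 in².
Per-bolt design strength φR_n = 0.75 × 84 × 0.994 × 2 = 125.2 kips.
n ≥ 1290 / 125.2 = 10.3 → use 11 bolts.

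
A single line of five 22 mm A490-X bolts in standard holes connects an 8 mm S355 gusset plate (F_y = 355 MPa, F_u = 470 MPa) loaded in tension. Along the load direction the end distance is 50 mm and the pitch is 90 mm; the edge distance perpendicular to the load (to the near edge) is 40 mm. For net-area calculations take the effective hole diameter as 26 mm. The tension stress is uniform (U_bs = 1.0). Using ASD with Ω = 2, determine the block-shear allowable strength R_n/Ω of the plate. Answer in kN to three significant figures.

381 kN

Shear plane L_v = 50 + 4·90 = 410 mm; A_gv = 410 × 8 = 3280 mm².
A_nv = (410 − 4.5·26) × 8 = 2344 mm².
A_nt = (40 − 0.5·26) × 8 = 216 mm².
0.6 F_u A_nv = 661 kN; 0.6 F_y A_gv = 698.6 kN → shear rupture governs the shear term.
R_n = 661 + 1.0 × 470 × 216 / 1000 = 762.5 kN.
Allowable strength R_n/Ω = 762.5 / 2 = 381 kN.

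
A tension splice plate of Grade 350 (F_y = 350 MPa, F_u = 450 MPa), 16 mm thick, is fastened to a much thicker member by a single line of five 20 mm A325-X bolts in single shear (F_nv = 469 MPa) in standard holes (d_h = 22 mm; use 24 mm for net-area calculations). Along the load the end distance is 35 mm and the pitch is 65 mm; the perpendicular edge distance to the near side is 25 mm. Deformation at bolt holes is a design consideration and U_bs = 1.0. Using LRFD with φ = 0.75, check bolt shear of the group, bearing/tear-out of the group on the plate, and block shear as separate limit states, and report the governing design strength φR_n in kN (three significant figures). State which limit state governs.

Bolt shear: A_b = π·20²/4 = 314.2 mm²; R_n = 469 × 314.2 × 5 × 1 / 1000 = 736.7 kN → 0.75 × 736.7 = 553 kN.
Bearing: edge l_c = 24, r_n = 207.4 kN; interior l_c = 43, r_n = 345.6 kN; R_n = 207.4 + 4·345.6 = 1590 kN → 1190 kN.
Block shear: A_gv = 4720, A_nv = 2992, A_nt = 208 mm²; R_n = min(0.6F_uA_nv, 0.6F_yA_gv) + U_bs·F_u·A_nt = 901.4 kN → 676 kN.
Bolt shear governs: 553 kN.

553 kN (bolt shear governs)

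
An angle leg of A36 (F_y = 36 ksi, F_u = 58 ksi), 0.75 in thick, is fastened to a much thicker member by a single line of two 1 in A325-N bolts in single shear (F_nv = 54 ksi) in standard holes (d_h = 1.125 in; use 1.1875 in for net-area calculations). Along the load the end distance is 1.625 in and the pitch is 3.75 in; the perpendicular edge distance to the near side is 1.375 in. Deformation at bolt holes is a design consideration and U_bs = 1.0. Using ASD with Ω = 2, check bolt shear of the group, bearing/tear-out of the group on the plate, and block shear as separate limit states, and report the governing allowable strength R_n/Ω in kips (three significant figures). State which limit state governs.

Bolt shear: A_b = π·1²/4 = 0.7854 in²; R_n = 54 × 0.7854 × 2 × 1 = 84.82 kips → 84.82 / 2 = 42.4 kips.
Bearing: edge l_c = 1.062, r_n = 55.46 kips; interior l_c = 2.625, r_n = 104.4 kips; R_n = 55.46 + 1·104.4 = 159.9 kips → 79.9 kips.
Block shear: A_gv = 4.031, A_nv = 2.695, A_nt = 0.5859 in²; R_n = min(0.6F_uA_nv, 0.6F_yA_gv) + U_bs·F_u·A_nt = 121.1 kips → 60.5 kips.
Bolt shear governs: 42.4 kips.

42.4 kips (bolt shear governs)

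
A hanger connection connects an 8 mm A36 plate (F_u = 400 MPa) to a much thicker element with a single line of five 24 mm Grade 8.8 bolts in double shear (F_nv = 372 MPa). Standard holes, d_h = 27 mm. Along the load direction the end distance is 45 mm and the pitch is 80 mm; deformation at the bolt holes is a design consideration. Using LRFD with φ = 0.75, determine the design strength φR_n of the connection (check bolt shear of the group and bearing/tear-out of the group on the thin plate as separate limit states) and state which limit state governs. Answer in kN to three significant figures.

Bolt shear: A_b = π·24²/4 = 452.4 mm²; R_n = 372 × 452.4 × 5 × 2 / 1000 = 1683 kN → 0.75 × 1683 = 1260 kN.
Bearing (1.2 l_c t F_u ≤ 2.4 d t F_u): upper limit = 2.4·24·8·400 / 1000 = 184.3 kN.
  Edge l_c = 45 − 27/2 = 31.5 → r_n = 121 kN; interior l_c = 80 − 27 = 53 → r_n = 184.3 kN.
  R_n,bearing = 1·121 + 4·184.3 = 858.2 kN → 0.75 × 858.2 = 644 kN.
Bearing governs: 644 kN.

644 kN (bearing governs)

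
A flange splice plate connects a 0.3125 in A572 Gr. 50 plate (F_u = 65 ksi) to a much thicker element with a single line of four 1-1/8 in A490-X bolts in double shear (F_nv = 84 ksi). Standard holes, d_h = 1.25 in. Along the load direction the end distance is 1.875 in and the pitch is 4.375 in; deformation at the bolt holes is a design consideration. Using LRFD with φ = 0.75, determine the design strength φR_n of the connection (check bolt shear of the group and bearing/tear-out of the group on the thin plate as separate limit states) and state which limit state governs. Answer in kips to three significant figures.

Bolt shear: A_b = π·1.125²/4 = 0.994 in²; R_n = 84 × 0.994 × 4 × 2 = 668 kips → 0.75 × 668 = 501 kips.
Bearing (1.2 l_c t F_u ≤ 2.4 d t F_u): upper limit = 2.4·1.125·0.3125·65 = 54.84 kips.
  Edge l_c = 1.875 − 1.25/2 = 1.25 → r_n = 30.47 kips; interior l_c = 4.375 − 1.25 = 3.125 → r_n = 54.84 kips.
  R_n,bearing = 1·30.47 + 3·54.84 = 195 kips → 0.75 × 195 = 146 kips.
Bearing governs: 146 kips.

146 kips (bearing governs)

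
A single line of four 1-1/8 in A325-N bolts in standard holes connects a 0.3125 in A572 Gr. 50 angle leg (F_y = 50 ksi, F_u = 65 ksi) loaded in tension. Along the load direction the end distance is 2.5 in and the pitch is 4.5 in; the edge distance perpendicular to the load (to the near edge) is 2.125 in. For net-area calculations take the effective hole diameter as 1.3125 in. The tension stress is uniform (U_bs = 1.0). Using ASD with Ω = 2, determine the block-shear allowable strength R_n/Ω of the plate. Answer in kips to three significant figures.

84.4 kips

Shear plane L_v = 2.5 + 3·4.5 = 16 in; A_gv = 16 × 0.3125 = 5 in².
A_nv = (16 − 3.5·1.3125) × 0.3125 = 3.564 in².
A_nt = (2.125 − 0.5·1.3125) × 0.3125 = 0.459 in².
0.6 F_u A_nv = 139 kips; 0.6 F_y A_gv = 150 kips → shear rupture governs the shear term.
R_n = 139 + 1.0 × 65 × 0.459 = 168.8 kips.
Allowable strength R_n/Ω = 168.8 / 2 = 84.4 kips.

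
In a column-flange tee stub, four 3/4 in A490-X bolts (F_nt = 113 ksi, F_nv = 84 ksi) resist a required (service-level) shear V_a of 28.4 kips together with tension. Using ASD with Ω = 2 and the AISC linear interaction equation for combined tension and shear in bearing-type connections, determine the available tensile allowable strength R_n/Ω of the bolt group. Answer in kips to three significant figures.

91.6 kips

A_b = π·0.75²/4 = 0.4418 in²; f_rv = 28.4 / (4 × 0.4418) = 16.07 ksi.
F'_nt = 1.3 F_nt − (Ω F_nt / F_nv) f_rv = 1.3·113 − (2·113/84)·16.07 = 103.7 ksi, capped at F_nt → F'_nt = 103.7 ksi.
R_n = F'_nt · A_b · n = 103.7 × 0.4418 × 4 = 183.2 kips.
Allowable strength R_n/Ω = 183.2 / 2 = 91.6 kips.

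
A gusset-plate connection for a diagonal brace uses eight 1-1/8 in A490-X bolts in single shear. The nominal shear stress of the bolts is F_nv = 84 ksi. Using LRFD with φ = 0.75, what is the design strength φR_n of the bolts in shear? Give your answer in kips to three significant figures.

A_b = π × 1.125² / 4 = 0.994 in².
R_n = F_nv · A_b · n · n_s = 84 × 0.994 × 8 × 1 = 668 kips.
Design strength φR_n = 0.75 × 668 = 501 kips.

501 kips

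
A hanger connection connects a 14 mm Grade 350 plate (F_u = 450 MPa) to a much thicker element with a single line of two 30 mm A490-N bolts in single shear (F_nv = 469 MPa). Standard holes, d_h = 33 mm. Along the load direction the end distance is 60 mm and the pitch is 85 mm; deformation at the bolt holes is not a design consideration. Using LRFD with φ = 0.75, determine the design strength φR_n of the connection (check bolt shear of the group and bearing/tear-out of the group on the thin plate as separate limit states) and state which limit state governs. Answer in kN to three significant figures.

Bolt shear: A_b = π·30²/4 = 706.9 mm²; R_n = 469 × 706.9 × 2 × 1 / 1000 = 663 kN → 0.75 × 663 = 497 kN.
Bearing (1.5 l_c t F_u ≤ 3.0 d t F_u): upper limit = 3.0·30·14·450 / 1000 = 567 kN.
  Edge l_c = 60 − 33/2 = 43.5 → r_n = 411.1 kN; interior l_c = 85 − 33 = 52 → r_n = 491.4 kN.
  R_n,bearing = 1·411.1 + 1·491.4 = 902.5 kN → 0.75 × 902.5 = 677 kN.
Bolt shear governs: 497 kN.

497 kN (bolt shear governs)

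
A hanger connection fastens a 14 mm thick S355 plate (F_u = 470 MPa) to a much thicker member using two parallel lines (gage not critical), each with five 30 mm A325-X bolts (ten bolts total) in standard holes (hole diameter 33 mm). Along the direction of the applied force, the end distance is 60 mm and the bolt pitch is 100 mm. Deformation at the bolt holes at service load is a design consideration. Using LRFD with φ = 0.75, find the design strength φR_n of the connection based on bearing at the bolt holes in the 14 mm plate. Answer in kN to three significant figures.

Per bolt r_n = 1.2 l_c t F_u ≤ 2.4 d t F_u; upper limit = 2.4 × 30 × 14 × 470 / 1000 = 473.8 kN.
Edge bolt: l_c = 60 − 33/2 = 43.5 mm → 1.2 × 43.5 × 14 × 470 / 1000 = 343.5 → r_n = 343.5 kN.
Interior bolts: l_c = 100 − 33 = 67 mm → 1.2 × 67 × 14 × 470 / 1000 = 529 → r_n = 473.8 kN.
R_n = 2 × 343.5 + 8 × 473.8 = 4477 kN.
Design strength φR_n = 0.75 × 4477 = 3360 kN.

3360 kN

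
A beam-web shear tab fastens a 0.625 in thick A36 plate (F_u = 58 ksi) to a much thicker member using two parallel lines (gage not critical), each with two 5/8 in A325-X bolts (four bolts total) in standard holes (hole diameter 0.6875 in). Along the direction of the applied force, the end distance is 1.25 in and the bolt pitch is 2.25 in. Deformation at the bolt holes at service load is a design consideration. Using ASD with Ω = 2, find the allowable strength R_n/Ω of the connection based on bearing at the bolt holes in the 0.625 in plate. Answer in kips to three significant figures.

93.8 kips

Per bolt r_n = 1.2 l_c t F_u ≤ 2.4 d t F_u; upper limit = 2.4 × 0.625 × 0.625 × 58 = 54.38 kips.
Edge bolt: l_c = 1.25 − 0.6875/2 = 0.9062 in → 1.2 × 0.9062 × 0.625 × 58 = 39.42 → r_n = 39.42 kips.
Interior bolts: l_c = 2.25 − 0.6875 = 1.562 in → 1.2 × 1.562 × 0.625 × 58 = 67.97 → r_n = 54.38 kips.
R_n = 2 × 39.42 + 2 × 54.38 = 187.6 kips.
Allowable strength R_n/Ω = 187.6 / 2 = 93.8 kips.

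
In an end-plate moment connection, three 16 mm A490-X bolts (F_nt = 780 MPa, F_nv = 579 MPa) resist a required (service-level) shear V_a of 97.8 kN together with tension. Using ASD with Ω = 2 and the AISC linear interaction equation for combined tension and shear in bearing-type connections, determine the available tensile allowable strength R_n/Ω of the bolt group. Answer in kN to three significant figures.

174 kN

A_b = π·16²/4 = 201.1 mm²; f_rv = 97.8 × 1000 / (3 × 201.1) = 162.1 MPa.
F'_nt = 1.3 F_nt − (Ω F_nt / F_nv) f_rv = 1.3·780 − (2·780/579)·162.1 = 577.1 MPa, capped at F_nt → F'_nt = 577.1 MPa.
R_n = F'_nt · A_b · n = 577.1 × 201.1 × 3 / 1000 = 348.1 kN.
Allowable strength R_n/Ω = 348.1 / 2 = 174 kN.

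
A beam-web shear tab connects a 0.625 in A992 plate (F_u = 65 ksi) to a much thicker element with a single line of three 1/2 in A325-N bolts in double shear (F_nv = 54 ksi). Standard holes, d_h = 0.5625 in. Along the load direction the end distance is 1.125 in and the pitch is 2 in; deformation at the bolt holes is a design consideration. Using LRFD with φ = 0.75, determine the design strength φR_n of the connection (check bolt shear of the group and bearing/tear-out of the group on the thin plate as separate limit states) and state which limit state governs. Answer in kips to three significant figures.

Bolt shear: A_b = π·0.5²/4 = 0.1963 in²; R_n = 54 × 0.1963 × 3 × 2 = 63.62 kips → 0.75 × 63.62 = 47.7 kips.
Bearing (1.2 l_c t F_u ≤ 2.4 d t F_u): upper limit = 2.4·0.5·0.625·65 = 48.75 kips.
  Edge l_c = 1.125 − 0.5625/2 = 0.8438 → r_n = 41.13 kips; interior l_c = 2 − 0.5625 = 1.438 → r_n = 48.75 kips.
  R_n,bearing = 1·41.13 + 2·48.75 = 138.6 kips → 0.75 × 138.6 = 104 kips.
Bolt shear governs: 47.7 kips.

47.7 kips (bolt shear governs)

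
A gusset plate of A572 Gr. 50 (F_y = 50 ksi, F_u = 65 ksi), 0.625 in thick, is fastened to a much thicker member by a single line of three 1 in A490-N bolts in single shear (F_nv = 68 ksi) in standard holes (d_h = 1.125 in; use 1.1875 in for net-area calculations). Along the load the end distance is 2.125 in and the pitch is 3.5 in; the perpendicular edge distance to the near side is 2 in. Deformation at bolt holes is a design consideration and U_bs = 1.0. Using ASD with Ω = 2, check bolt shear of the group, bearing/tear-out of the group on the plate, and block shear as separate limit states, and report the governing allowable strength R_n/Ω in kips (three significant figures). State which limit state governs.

80.1 kips (bolt shear governs)

Bolt shear: A_b = π·1²/4 = 0.7854 in²; R_n = 68 × 0.7854 × 3 × 1 = 160.2 kips → 160.2 / 2 = 80.1 kips.
Bearing: edge l_c = 1.562, r_n = 76.17 kips; interior l_c = 2.375, r_n = 97.5 kips; R_n = 76.17 + 2·97.5 = 271.2 kips → 136 kips.
Block shear: A_gv = 5.703, A_nv = 3.848, A_nt = 0.8789 in²; R_n = min(0.6F_uA_nv, 0.6F_yA_gv) + U_bs·F_u·A_nt = 207.2 kips → 104 kips.
Bolt shear governs: 80.1 kips.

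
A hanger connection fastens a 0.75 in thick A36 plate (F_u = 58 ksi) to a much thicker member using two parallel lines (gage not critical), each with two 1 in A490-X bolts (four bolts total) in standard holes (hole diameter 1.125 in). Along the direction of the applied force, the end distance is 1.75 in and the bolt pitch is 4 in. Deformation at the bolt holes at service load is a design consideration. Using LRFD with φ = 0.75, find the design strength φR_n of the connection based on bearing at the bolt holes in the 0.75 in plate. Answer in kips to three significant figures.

250 kips

Per bolt r_n = 1.2 l_c t F_u ≤ 2.4 d t F_u; upper limit = 2.4 × 1 × 0.75 × 58 = 104.4 kips.
Edge bolt: l_c = 1.75 − 1.125/2 = 1.188 in → 1.2 × 1.188 × 0.75 × 58 = 61.99 → r_n = 61.99 kips.
Interior bolts: l_c = 4 − 1.125 = 2.875 in → 1.2 × 2.875 × 0.75 × 58 = 150.1 → r_n = 104.4 kips.
R_n = 2 × 61.99 + 2 × 104.4 = 332.8 kips.
Design strength φR_n = 0.75 × 332.8 = 250 kips.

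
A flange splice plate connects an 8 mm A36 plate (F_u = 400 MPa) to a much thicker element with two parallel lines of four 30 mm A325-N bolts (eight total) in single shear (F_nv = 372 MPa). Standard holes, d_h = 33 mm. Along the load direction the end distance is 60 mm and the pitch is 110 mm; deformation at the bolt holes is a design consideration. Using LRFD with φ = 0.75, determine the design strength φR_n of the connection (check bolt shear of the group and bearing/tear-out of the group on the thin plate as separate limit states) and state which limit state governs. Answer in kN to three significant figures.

1290 kN (bearing governs)

Bolt shear: A_b = π·30²/4 = 706.9 mm²; R_n = 372 × 706.9 × 8 × 1 / 1000 = 2104 kN → 0.75 × 2104 = 1580 kN.
Bearing (1.2 l_c t F_u ≤ 2.4 d t F_u): upper limit = 2.4·30·8·400 / 1000 = 230.4 kN.
  Edge l_c = 60 − 33/2 = 43.5 → r_n = 167 kN; interior l_c = 110 − 33 = 77 → r_n = 230.4 kN.
  R_n,bearing = 2·167 + 6·230.4 = 1716 kN → 0.75 × 1716 = 1290 kN.
Bearing governs: 1290 kN.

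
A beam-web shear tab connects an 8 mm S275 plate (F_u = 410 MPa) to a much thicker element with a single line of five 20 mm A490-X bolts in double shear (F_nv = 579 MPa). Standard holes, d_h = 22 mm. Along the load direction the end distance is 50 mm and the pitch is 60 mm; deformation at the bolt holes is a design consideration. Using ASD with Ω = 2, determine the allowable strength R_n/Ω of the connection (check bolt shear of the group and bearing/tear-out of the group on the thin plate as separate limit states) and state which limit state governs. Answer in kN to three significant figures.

Bolt shear: A_b = π·20²/4 = 314.2 mm²; R_n = 579 × 314.2 × 5 × 2 / 1000 = 1819 kN → 1819 / 2 = 909 kN.
Bearing (1.2 l_c t F_u ≤ 2.4 d t F_u): upper limit = 2.4·20·8·410 / 1000 = 157.4 kN.
  Edge l_c = 50 − 22/2 = 39 → r_n = 153.5 kN; interior l_c = 60 − 22 = 38 → r_n = 149.6 kN.
  R_n,bearing = 1·153.5 + 4·149.6 = 751.8 kN → 751.8 / 2 = 376 kN.
Bearing governs: 376 kN.

376 kN (bearing governs)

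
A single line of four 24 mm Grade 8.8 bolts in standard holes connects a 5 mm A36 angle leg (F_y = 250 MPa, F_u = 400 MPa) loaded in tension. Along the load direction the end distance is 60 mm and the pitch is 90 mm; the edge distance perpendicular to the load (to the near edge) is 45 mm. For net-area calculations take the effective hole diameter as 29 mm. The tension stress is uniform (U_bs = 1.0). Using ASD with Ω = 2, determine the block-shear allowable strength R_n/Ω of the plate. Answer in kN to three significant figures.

154 kN

Shear plane L_v = 60 + 3·90 = 330 mm; A_gv = 330 × 5 = 1650 mm².
A_nv = (330 − 3.5·29) × 5 = 1142 mm².
A_nt = (45 − 0.5·29) × 5 = 152.5 mm².
0.6 F_u A_nv = 274.2 kN; 0.6 F_y A_gv = 247.5 kN → shear yielding governs the shear term.
R_n = 247.5 + 1.0 × 400 × 152.5 / 1000 = 308.5 kN.
Allowable strength R_n/Ω = 308.5 / 2 = 154 kN.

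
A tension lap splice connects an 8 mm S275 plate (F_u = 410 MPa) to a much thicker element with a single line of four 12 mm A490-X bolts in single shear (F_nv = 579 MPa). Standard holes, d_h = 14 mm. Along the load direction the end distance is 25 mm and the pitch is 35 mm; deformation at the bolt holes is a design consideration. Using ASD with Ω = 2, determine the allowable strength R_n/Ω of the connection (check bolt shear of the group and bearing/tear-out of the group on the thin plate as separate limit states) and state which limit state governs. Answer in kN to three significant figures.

Bolt shear: A_b = π·12²/4 = 113.1 mm²; R_n = 579 × 113.1 × 4 × 1 / 1000 = 261.9 kN → 261.9 / 2 = 131 kN.
Bearing (1.2 l_c t F_u ≤ 2.4 d t F_u): upper limit = 2.4·12·8·410 / 1000 = 94.46 kN.
  Edge l_c = 25 − 14/2 = 18 → r_n = 70.85 kN; interior l_c = 35 − 14 = 21 → r_n = 82.66 kN.
  R_n,bearing = 1·70.85 + 3·82.66 = 318.8 kN → 318.8 / 2 = 159 kN.
Bolt shear governs: 131 kN.

131 kN (bolt shear governs)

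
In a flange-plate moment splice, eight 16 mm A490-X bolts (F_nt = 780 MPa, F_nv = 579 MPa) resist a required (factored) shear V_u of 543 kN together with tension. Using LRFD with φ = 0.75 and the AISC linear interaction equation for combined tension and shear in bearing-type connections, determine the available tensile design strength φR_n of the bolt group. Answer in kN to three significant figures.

492 kN

A_b = π·16²/4 = 201.1 mm²; f_rv = 543 × 1000 / (8 × 201.1) = 337.6 MPa.
F'_nt = 1.3 F_nt − (F_nt / φF_nv) f_rv = 1.3·780 − (780/(0.75·579))·337.6 = 407.6 MPa, capped at F_nt → F'_nt = 407.6 MPa.
R_n = F'_nt · A_b · n = 407.6 × 201.1 × 8 / 1000 = 655.7 kN.
Design strength φR_n = 0.75 × 655.7 = 492 kN.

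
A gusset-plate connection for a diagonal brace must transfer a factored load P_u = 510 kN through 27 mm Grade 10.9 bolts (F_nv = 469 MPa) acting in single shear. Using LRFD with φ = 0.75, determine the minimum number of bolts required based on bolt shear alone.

3 bolts

A_b = π·27²/4 = 572.6 mm².
Per-bolt design strength φR_n = 0.75 × 469 × 572.6 × 1 / 1000 = 201.4 kN.
n ≥ 510 / 201.4 = 2.532 → use 3 bolts.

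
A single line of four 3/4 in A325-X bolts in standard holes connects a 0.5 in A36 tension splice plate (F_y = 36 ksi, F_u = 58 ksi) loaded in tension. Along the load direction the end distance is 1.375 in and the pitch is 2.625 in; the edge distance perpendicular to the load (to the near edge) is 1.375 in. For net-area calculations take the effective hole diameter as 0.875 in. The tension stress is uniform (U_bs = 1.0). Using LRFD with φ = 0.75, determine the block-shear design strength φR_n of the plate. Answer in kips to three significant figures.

95.3 kips

Shear plane L_v = 1.375 + 3·2.625 = 9.25 in; A_gv = 9.25 × 0.5 = 4.625 in².
A_nv = (9.25 − 3.5·0.875) × 0.5 = 3.094 in².
A_nt = (1.375 − 0.5·0.875) × 0.5 = 0.4688 in².
0.6 F_u A_nv = 107.7 kips; 0.6 F_y A_gv = 99.9 kips → shear yielding governs the shear term.
R_n = 99.9 + 1.0 × 58 × 0.4688 = 127.1 kips.
Design strength φR_n = 0.75 × 127.1 = 95.3 kips.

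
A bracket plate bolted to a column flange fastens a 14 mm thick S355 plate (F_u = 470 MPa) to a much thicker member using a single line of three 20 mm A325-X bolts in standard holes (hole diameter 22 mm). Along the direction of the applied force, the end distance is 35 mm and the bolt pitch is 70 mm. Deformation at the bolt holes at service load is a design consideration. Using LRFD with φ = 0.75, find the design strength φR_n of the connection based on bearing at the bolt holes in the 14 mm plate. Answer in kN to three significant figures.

616 kN

Per bolt r_n = 1.2 l_c t F_u ≤ 2.4 d t F_u; upper limit = 2.4 × 20 × 14 × 470 / 1000 = 315.8 kN.
Edge bolt: l_c = 35 − 22/2 = 24 mm → 1.2 × 24 × 14 × 470 / 1000 = 189.5 → r_n = 189.5 kN.
Interior bolts: l_c = 70 − 22 = 48 mm → 1.2 × 48 × 14 × 470 / 1000 = 379 → r_n = 315.8 kN.
R_n = 1 × 189.5 + 2 × 315.8 = 821.2 kN.
Design strength φR_n = 0.75 × 821.2 = 616 kN.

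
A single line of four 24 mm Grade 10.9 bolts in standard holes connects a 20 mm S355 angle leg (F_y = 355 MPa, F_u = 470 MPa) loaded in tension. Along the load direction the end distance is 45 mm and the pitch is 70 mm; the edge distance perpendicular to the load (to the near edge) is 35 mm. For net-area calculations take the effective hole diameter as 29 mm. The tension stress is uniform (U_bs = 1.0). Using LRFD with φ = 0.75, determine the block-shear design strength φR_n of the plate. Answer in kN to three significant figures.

Shear plane L_v = 45 + 3·70 = 255 mm; A_gv = 255 × 20 = 5100 mm².
A_nv = (255 − 3.5·29) × 20 = 3070 mm².
A_nt = (35 − 0.5·29) × 20 = 410 mm².
0.6 F_u A_nv = 865.7 kN; 0.6 F_y A_gv = 1086 kN → shear rupture governs the shear term.
R_n = 865.7 + 1.0 × 470 × 410 / 1000 = 1058 kN.
Design strength φR_n = 0.75 × 1058 = 794 kN.

794 kN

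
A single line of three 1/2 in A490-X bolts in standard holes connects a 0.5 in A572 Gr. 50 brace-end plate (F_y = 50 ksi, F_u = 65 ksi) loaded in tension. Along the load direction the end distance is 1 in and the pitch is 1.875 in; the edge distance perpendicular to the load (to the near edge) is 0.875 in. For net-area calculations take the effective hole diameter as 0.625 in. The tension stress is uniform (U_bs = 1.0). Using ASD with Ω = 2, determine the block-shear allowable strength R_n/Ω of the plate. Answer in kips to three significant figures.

40.2 kips

Shear plane L_v = 1 + 2·1.875 = 4.75 in; A_gv = 4.75 × 0.5 = 2.375 in².
A_nv = (4.75 − 2.5·0.625) × 0.5 = 1.594 in².
A_nt = (0.875 − 0.5·0.625) × 0.5 = 0.2812 in².
0.6 F_u A_nv = 62.16 kips; 0.6 F_y A_gv = 71.25 kips → shear rupture governs the shear term.
R_n = 62.16 + 1.0 × 65 × 0.2812 = 80.44 kips.
Allowable strength R_n/Ω = 80.44 / 2 = 40.2 kips.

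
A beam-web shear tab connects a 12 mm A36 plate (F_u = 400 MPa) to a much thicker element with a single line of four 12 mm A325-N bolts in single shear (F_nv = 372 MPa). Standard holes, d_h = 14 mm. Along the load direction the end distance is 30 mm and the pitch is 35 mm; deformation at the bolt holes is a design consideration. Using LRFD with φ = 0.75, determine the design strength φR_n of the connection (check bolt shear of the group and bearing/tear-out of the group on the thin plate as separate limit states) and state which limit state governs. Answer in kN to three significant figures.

126 kN (bolt shear governs)

Bolt shear: A_b = π·12²/4 = 113.1 mm²; R_n = 372 × 113.1 × 4 × 1 / 1000 = 168.3 kN → 0.75 × 168.3 = 126 kN.
Bearing (1.2 l_c t F_u ≤ 2.4 d t F_u): upper limit = 2.4·12·12·400 / 1000 = 138.2 kN.
  Edge l_c = 30 − 14/2 = 23 → r_n = 132.5 kN; interior l_c = 35 − 14 = 21 → r_n = 121 kN.
  R_n,bearing = 1·132.5 + 3·121 = 495.4 kN → 0.75 × 495.4 = 372 kN.
Bolt shear governs: 126 kN.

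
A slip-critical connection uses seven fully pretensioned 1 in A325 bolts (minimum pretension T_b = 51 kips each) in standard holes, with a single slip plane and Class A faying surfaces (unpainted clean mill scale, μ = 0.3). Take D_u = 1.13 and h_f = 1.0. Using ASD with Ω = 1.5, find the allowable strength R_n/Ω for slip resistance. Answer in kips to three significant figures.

R_n = μ · D_u · h_f · T_b · n_s · n_b = 0.3 × 1.13 × 1.0 × 51 × 1 × 7 = 121 kips.
Allowable strength R_n/Ω = 121 / 1.5 = 80.7 kips.

80.7 kips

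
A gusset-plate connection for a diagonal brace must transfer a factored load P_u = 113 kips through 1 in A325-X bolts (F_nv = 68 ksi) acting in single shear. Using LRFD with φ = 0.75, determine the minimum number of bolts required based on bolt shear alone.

3 bolts

A_b = π·1²/4 = 0.7854 in².
Per-bolt design strength φR_n = 0.75 × 68 × 0.7854 × 1 = 40.06 kips.
n ≥ 113 / 40.06 = 2.821 → use 3 bolts.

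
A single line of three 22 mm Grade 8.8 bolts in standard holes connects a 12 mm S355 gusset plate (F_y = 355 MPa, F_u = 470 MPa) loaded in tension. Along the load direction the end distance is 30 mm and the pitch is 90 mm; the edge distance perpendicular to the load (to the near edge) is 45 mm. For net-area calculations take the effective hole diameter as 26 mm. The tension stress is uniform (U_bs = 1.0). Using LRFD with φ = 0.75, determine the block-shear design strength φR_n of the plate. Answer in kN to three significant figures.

503 kN

Shear plane L_v = 30 + 2·90 = 210 mm; A_gv = 210 × 12 = 2520 mm².
A_nv = (210 − 2.5·26) × 12 = 1740 mm².
A_nt = (45 − 0.5·26) × 12 = 384 mm².
0.6 F_u A_nv = 490.7 kN; 0.6 F_y A_gv = 536.8 kN → shear rupture governs the shear term.
R_n = 490.7 + 1.0 × 470 × 384 / 1000 = 671.2 kN.
Design strength φR_n = 0.75 × 671.2 = 503 kN.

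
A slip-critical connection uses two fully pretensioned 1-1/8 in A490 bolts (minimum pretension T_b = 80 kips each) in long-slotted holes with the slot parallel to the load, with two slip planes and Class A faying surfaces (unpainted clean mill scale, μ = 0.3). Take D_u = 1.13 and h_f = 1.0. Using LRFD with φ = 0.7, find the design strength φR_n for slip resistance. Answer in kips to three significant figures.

R_n = μ · D_u · h_f · T_b · n_s · n_b = 0.3 × 1.13 × 1.0 × 80 × 2 × 2 = 108.5 kips.
Design strength φR_n = 0.7 × 108.5 = 75.9 kips.

75.9 kips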